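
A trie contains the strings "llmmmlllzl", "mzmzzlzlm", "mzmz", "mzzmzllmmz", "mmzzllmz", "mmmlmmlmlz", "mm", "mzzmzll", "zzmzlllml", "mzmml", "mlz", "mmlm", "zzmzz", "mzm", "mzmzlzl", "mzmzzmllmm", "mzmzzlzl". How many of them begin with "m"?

Walk to "m"; the words in its subtree are exactly those with that prefix.
Words under "m": mlz, mm, mmlm, mmmlmmlmlz, mmzzllmz, mzm, mzmml, mzmz, mzmzlzl, mzmzzlzl, mzmzzlzlm, mzmzzmllmm, mzzmzll, mzzmzllmmz
Count: 14

14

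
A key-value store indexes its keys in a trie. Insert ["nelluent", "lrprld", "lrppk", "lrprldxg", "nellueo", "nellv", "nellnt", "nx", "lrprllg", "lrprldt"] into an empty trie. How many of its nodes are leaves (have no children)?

9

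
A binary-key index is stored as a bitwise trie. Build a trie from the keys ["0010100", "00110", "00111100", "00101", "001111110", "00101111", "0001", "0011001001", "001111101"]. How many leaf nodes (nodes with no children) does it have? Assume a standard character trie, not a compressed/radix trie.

Leaves are exactly the stored words that no other stored word extends.
Those words: "0001", "0010100", "00101111", "0011001001", "00111100", "001111101", "001111110"
Leaf count: 7

7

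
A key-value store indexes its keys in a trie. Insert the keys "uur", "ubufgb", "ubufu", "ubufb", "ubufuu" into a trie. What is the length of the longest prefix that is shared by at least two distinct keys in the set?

5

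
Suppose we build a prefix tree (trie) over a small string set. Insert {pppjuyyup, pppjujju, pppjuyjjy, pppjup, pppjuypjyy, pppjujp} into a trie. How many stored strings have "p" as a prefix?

6

Walk to "p"; the words in its subtree are exactly those with that prefix.
Matches: "pppjujju", "pppjujp", "pppjup", "pppjuyjjy", "pppjuypjyy", "pppjuyyup"
Count: 6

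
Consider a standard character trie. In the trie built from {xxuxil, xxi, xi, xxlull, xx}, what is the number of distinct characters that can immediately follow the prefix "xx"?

3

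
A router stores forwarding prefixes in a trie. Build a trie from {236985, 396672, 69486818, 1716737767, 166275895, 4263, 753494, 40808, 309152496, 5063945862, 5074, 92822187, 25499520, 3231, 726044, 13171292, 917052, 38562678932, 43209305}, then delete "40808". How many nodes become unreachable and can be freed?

After clearing the end-marker at "40808", prune upward until reaching a node still needed by another word.
The suffix "0808" (4 nodes) is used only by "40808"; the node for "4" still has the child "2", so pruning stops there.
Nodes removed: 4

4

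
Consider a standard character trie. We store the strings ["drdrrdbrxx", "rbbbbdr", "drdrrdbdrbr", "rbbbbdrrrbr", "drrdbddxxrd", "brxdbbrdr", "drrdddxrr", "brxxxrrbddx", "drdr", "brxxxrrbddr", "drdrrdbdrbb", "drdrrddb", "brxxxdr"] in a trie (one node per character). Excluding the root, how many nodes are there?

62

For each word, the new-node count is its length minus the longest prefix already in the trie:
  "drdrrdbrxx" → 10 new (d, r, d, r, r, d, b, r, x, x)
  "rbbbbdr" → 7 new (r, b, b, b, b, d, r)
  "drdrrdbdrbr" → prefix "drdrrdb" already present; 4 new (d, r, b, r)
  "rbbbbdrrrbr" → prefix "rbbbbdr" already present; 4 new (r, r, b, r)
  "drrdbddxxrd" → prefix "dr" already present; 9 new (r, d, b, d, d, x, x, r, d)
  "brxdbbrdr" → 9 new (b, r, x, d, b, b, r, d, r)
  "drrdddxrr" → prefix "drrd" already present; 5 new (d, d, x, r, r)
  "brxxxrrbddx" → prefix "brx" already present; 8 new (x, x, r, r, b, d, d, x)
  "drdr" → prefix "drdr" already present; 0 new (none)
  "brxxxrrbddr" → prefix "brxxxrrbdd" already present; 1 new (r)
  "drdrrdbdrbb" → prefix "drdrrdbdrb" already present; 1 new (b)
  "drdrrddb" → prefix "drdrrd" already present; 2 new (d, b)
  "brxxxdr" → prefix "brxxx" already present; 2 new (d, r)
Total nodes = 10 + 7 + 4 + 4 + 9 + 9 + 5 + 8 + 0 + 1 + 1 + 2 + 2 = 62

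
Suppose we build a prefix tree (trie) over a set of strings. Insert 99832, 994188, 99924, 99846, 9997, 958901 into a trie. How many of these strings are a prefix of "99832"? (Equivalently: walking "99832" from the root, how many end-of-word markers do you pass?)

1

Traverse "99832" character by character; count nodes along the way that are marked as word ends.
Prefixes of the query that are stored words: "99832"
Count: 1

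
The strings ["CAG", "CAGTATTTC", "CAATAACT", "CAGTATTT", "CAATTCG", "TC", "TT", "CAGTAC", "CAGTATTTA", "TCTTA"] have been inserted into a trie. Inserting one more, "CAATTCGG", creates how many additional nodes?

1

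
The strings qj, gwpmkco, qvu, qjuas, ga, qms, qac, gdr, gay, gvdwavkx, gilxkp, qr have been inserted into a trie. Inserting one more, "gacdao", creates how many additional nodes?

4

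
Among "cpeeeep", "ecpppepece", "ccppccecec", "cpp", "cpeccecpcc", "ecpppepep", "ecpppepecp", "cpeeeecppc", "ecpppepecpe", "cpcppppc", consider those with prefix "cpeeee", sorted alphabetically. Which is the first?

cpeeeecppc

Words with prefix "cpeeee", in lexicographic order: "cpeeeecppc", "cpeeeep"
The 1st is cpeeeecppc.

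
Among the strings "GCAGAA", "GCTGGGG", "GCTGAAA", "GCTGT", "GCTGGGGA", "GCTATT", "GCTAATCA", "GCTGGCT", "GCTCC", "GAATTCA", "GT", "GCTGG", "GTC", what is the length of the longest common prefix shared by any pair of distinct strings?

7

Equivalently: take the maximum, over all pairs, of their longest common prefix length.
e.g. "GCTGGGG" and "GCTGGGGA" share the prefix "GCTGGGG" of length 7; no pair shares a longer one.
Longest shared-prefix length: 7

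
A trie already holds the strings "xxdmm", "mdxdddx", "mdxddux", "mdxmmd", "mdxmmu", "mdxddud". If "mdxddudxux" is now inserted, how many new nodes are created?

The longest prefix of "mdxddudxux" already in the trie is "mdxddud" (length 7).
So 10 − 7 = 3 new nodes.

3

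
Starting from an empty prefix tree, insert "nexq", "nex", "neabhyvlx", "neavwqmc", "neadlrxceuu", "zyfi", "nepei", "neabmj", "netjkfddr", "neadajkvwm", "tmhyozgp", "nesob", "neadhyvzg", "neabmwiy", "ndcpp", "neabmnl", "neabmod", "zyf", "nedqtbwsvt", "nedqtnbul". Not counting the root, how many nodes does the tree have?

Trace insertions, counting only characters that open a new branch:
  "nexq" → 4 new (n, e, x, q)
  "nex" → prefix "nex" already present; 0 new (none)
  "neabhyvlx" → prefix "ne" already present; 7 new (a, b, h, y, v, l, x)
  "neavwqmc" → prefix "nea" already present; 5 new (v, w, q, m, c)
  "neadlrxceuu" → prefix "nea" already present; 8 new (d, l, r, x, c, e, u, u)
  "zyfi" → 4 new (z, y, f, i)
  "nepei" → prefix "ne" already present; 3 new (p, e, i)
  "neabmj" → prefix "neab" already present; 2 new (m, j)
  "netjkfddr" → prefix "ne" already present; 7 new (t, j, k, f, d, d, r)
  "neadajkvwm" → prefix "nead" already present; 6 new (a, j, k, v, w, m)
  "tmhyozgp" → 8 new (t, m, h, y, o, z, g, p)
  "nesob" → prefix "ne" already present; 3 new (s, o, b)
  "neadhyvzg" → prefix "nead" already present; 5 new (h, y, v, z, g)
  "neabmwiy" → prefix "neabm" already present; 3 new (w, i, y)
  "ndcpp" → prefix "n" already present; 4 new (d, c, p, p)
  "neabmnl" → prefix "neabm" already present; 2 new (n, l)
  "neabmod" → prefix "neabm" already present; 2 new (o, d)
  "zyf" → prefix "zyf" already present; 0 new (none)
  "nedqtbwsvt" → prefix "ne" already present; 8 new (d, q, t, b, w, s, v, t)
  "nedqtnbul" → prefix "nedqt" already present; 4 new (n, b, u, l)
Total nodes = 4 + 0 + 7 + 5 + 8 + 4 + 3 + 2 + 7 + 6 + 8 + 3 + 5 + 3 + 4 + 2 + 2 + 0 + 8 + 4 = 85

85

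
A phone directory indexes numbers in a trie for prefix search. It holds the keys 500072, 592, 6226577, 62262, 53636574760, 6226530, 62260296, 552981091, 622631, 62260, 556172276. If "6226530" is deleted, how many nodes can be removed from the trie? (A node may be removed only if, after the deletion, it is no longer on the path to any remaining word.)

2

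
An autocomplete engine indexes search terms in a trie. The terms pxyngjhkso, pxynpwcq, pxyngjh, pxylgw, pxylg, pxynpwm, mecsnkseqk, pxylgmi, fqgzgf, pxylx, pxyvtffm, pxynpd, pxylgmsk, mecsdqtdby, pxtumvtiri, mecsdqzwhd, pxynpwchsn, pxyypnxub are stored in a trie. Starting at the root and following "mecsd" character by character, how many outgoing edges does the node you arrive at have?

1

The children of the "mecsd" node are the distinct next characters among strings starting with "mecsd".
Characters that immediately follow "mecsd" among the stored strings: {q}.
That node has 1 child edge.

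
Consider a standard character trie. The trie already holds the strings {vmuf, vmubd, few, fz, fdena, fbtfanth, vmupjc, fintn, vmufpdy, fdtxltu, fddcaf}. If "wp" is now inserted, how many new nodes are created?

No existing word starts with "w", so every character of "wp" needs a new node.
2 − 0 = 2 new nodes.

2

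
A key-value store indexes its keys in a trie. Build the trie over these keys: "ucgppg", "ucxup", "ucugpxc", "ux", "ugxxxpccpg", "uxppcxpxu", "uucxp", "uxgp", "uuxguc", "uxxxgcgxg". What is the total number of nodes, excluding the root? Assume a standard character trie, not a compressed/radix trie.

48

For each word, the new-node count is its length minus the longest prefix already in the trie:
  "ucgppg" → 6 new (u, c, g, p, p, g)
  "ucxup" → prefix "uc" already present; 3 new (x, u, p)
  "ucugpxc" → prefix "uc" already present; 5 new (u, g, p, x, c)
  "ux" → prefix "u" already present; 1 new (x)
  "ugxxxpccpg" → prefix "u" already present; 9 new (g, x, x, x, p, c, c, p, g)
  "uxppcxpxu" → prefix "ux" already present; 7 new (p, p, c, x, p, x, u)
  "uucxp" → prefix "u" already present; 4 new (u, c, x, p)
  "uxgp" → prefix "ux" already present; 2 new (g, p)
  "uuxguc" → prefix "uu" already present; 4 new (x, g, u, c)
  "uxxxgcgxg" → prefix "ux" already present; 7 new (x, x, g, c, g, x, g)
Total nodes = 6 + 3 + 5 + 1 + 9 + 7 + 4 + 2 + 4 + 7 = 48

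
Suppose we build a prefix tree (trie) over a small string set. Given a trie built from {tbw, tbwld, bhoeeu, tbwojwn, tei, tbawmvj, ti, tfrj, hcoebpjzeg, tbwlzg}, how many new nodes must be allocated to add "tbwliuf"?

"tbwl" is already a path in the trie; the remaining "iuf" must be added.
So 7 − 4 = 3 new nodes.

3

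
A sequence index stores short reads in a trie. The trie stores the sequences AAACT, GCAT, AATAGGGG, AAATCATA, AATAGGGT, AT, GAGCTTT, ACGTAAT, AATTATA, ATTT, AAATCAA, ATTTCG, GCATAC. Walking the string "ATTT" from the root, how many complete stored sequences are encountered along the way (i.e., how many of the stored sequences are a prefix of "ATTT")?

Walk "ATTT" from the root; an end-of-word marker is hit whenever a stored word is a prefix of "ATTT".
Prefixes of the query that are stored words: "AT", "ATTT"
Count: 2

2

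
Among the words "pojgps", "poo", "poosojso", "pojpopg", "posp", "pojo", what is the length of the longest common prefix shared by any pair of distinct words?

3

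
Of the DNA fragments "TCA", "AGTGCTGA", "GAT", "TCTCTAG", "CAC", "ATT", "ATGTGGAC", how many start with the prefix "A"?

3

Traverse to the node for "A", then collect every word in that subtree.
Words under "A": AGTGCTGA, ATGTGGAC, ATT
Count: 3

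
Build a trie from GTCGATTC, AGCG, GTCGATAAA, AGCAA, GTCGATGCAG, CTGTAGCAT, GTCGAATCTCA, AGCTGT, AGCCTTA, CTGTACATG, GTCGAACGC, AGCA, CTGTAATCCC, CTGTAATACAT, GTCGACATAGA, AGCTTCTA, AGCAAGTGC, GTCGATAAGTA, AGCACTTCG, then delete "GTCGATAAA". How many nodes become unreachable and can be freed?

1

A node on "GTCGATAAA"'s path can go only if nothing else ends at it or branches off below it.
The suffix "A" (1 node) is used only by "GTCGATAAA"; the node for "GTCGATAA" still has the child "G", so pruning stops there.
Nodes removed: 1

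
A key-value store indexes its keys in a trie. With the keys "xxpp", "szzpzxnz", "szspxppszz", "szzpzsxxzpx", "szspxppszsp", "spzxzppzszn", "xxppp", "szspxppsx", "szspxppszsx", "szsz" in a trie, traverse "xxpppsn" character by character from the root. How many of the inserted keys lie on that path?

2

Traverse "xxpppsn" character by character; count nodes along the way that are marked as word ends.
Prefixes of the query that are stored words: "xxpp", "xxppp"
Count: 2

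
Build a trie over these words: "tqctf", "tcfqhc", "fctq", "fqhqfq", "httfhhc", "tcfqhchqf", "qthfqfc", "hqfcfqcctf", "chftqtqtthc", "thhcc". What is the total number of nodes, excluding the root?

60

For each word, the new-node count is its length minus the longest prefix already in the trie:
  "tqctf" → 5 new (t, q, c, t, f)
  "tcfqhc" → prefix "t" already present; 5 new (c, f, q, h, c)
  "fctq" → 4 new (f, c, t, q)
  "fqhqfq" → prefix "f" already present; 5 new (q, h, q, f, q)
  "httfhhc" → 7 new (h, t, t, f, h, h, c)
  "tcfqhchqf" → prefix "tcfqhc" already present; 3 new (h, q, f)
  "qthfqfc" → 7 new (q, t, h, f, q, f, c)
  "hqfcfqcctf" → prefix "h" already present; 9 new (q, f, c, f, q, c, c, t, f)
  "chftqtqtthc" → 11 new (c, h, f, t, q, t, q, t, t, h, c)
  "thhcc" → prefix "t" already present; 4 new (h, h, c, c)
Total nodes = 5 + 5 + 4 + 5 + 7 + 3 + 7 + 9 + 11 + 4 = 60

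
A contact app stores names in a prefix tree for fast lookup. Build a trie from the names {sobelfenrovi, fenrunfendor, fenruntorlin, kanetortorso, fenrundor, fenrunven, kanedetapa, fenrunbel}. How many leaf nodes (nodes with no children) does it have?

Leaves are exactly the stored words that no other stored word extends.
Those words: "fenrunbel", "fenrundor", "fenrunfendor", "fenruntorlin", "fenrunven", "kanedetapa", "kanetortorso", "sobelfenrovi"
Leaf count: 8

8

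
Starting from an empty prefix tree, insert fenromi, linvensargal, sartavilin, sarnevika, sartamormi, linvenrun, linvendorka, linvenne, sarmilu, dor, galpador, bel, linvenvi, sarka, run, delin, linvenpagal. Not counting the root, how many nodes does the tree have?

Count nodes per top-level branch (shared prefixes stored once):
  'b'-branch (bel): 3 nodes
  'd'-branch (delin, dor): 7 nodes
  'f'-branch (fenromi): 7 nodes
  'g'-branch (galpador): 8 nodes
  'l'-branch (linvendorka, linvenne, linvenpagal, linvenrun, linvensargal, linvenvi): 29 nodes
  'r'-branch (run): 3 nodes
  's'-branch (sarka, sarmilu, sarnevika, sartamormi, sartavilin): 27 nodes
Sum: 84

84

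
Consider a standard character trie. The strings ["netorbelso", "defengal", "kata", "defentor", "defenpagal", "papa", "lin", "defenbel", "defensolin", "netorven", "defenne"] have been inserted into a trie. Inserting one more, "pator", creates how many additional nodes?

The longest prefix of "pator" already in the trie is "pa" (length 2).
New nodes needed: |"pator"| − 2 = 5 − 2 = 3.

3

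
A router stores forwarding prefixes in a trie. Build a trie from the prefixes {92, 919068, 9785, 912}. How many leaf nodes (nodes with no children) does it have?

Leaves are exactly the stored words that no other stored word extends.
Those words: "912", "919068", "92", "9785"
Leaf count: 4

4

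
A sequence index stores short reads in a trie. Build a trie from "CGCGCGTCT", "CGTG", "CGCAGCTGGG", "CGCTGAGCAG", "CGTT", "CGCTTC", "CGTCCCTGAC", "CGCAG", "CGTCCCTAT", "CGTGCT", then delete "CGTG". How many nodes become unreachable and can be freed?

A node on "CGTG"'s path can go only if nothing else ends at it or branches off below it.
Every node on "CGTG" is still needed (e.g. by "CGTGCT"), so nothing is freed.
Nodes removed: 0

0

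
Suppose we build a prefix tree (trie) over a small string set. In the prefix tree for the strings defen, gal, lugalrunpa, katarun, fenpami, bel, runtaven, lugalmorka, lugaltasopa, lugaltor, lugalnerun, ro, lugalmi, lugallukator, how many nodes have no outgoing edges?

14

Leaves are exactly the stored words that no other stored word extends.
Those words: "bel", "defen", "fenpami", "gal", "katarun", "lugallukator", "lugalmi", "lugalmorka", "lugalnerun", "lugalrunpa", "lugaltasopa", "lugaltor", "ro", "runtaven"
Leaf count: 14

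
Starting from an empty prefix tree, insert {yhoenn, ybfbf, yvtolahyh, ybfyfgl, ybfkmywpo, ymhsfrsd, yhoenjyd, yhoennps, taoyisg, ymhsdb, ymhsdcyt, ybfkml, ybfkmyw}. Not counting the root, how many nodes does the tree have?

For each word, the new-node count is its length minus the longest prefix already in the trie:
  "yhoenn" → 6 new (y, h, o, e, n, n)
  "ybfbf" → prefix "y" already present; 4 new (b, f, b, f)
  "yvtolahyh" → prefix "y" already present; 8 new (v, t, o, l, a, h, y, h)
  "ybfyfgl" → prefix "ybf" already present; 4 new (y, f, g, l)
  "ybfkmywpo" → prefix "ybf" already present; 6 new (k, m, y, w, p, o)
  "ymhsfrsd" → prefix "y" already present; 7 new (m, h, s, f, r, s, d)
  "yhoenjyd" → prefix "yhoen" already present; 3 new (j, y, d)
  "yhoennps" → prefix "yhoenn" already present; 2 new (p, s)
  "taoyisg" → 7 new (t, a, o, y, i, s, g)
  "ymhsdb" → prefix "ymhs" already present; 2 new (d, b)
  "ymhsdcyt" → prefix "ymhsd" already present; 3 new (c, y, t)
  "ybfkml" → prefix "ybfkm" already present; 1 new (l)
  "ybfkmyw" → prefix "ybfkmyw" already present; 0 new (none)
Total nodes = 6 + 4 + 8 + 4 + 6 + 7 + 3 + 2 + 7 + 2 + 3 + 1 + 0 = 53

53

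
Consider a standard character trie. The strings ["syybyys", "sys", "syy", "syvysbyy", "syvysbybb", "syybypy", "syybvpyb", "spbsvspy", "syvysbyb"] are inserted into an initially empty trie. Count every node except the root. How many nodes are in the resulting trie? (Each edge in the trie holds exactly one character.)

For each word, the new-node count is its length minus the longest prefix already in the trie:
  "syybyys" → 7 new (s, y, y, b, y, y, s)
  "sys" → prefix "sy" already present; 1 new (s)
  "syy" → prefix "syy" already present; 0 new (none)
  "syvysbyy" → prefix "sy" already present; 6 new (v, y, s, b, y, y)
  "syvysbybb" → prefix "syvysby" already present; 2 new (b, b)
  "syybypy" → prefix "syyby" already present; 2 new (p, y)
  "syybvpyb" → prefix "syyb" already present; 4 new (v, p, y, b)
  "spbsvspy" → prefix "s" already present; 7 new (p, b, s, v, s, p, y)
  "syvysbyb" → prefix "syvysbyb" already present; 0 new (none)
Total nodes = 7 + 1 + 0 + 6 + 2 + 2 + 4 + 7 + 0 = 29

29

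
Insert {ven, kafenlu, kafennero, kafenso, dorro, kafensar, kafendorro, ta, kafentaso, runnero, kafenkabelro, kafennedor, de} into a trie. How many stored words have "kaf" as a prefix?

Walk to "kaf"; the words in its subtree are exactly those with that prefix.
Matches: "kafendorro", "kafenkabelro", "kafenlu", "kafennedor", "kafennero", "kafensar", "kafenso", "kafentaso"
Count: 8

8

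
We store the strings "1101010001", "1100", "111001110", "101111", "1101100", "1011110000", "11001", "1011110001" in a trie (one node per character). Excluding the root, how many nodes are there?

Trie structure (* marks end of a word):
(root)
└─ 1
   ├─ 0
   │  └─ 1
   │     └─ 1
   │        └─ 1
   │           └─ 1 *
   │              └─ 0
   │                 └─ 0
   │                    └─ 0
   │                       ├─ 0 *
   │                       └─ 1 *
   └─ 1
      ├─ 0
      │  ├─ 0 *
      │  │  └─ 1 *
      │  └─ 1
      │     ├─ 0
      │     │  └─ 1
      │     │     └─ 0
      │     │        └─ 0
      │     │           └─ 0
      │     │              └─ 1 *
      │     └─ 1
      │        └─ 0
      │           └─ 0 *
      └─ 1
         └─ 0
            └─ 0
               └─ 1
                  └─ 1
                     └─ 1
                        └─ 0 *
Counting every labelled node above: 32.

32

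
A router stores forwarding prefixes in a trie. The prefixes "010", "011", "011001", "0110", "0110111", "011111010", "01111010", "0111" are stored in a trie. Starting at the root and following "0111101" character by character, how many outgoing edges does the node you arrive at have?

Walk "0111101" from the root, arriving at one node.
Distinct next characters after "0111101": 0.
That node has 1 child edge.

1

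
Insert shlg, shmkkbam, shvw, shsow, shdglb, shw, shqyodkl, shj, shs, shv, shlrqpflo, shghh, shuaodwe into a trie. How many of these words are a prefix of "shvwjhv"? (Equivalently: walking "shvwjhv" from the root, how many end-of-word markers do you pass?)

Walk "shvwjhv" from the root; an end-of-word marker is hit whenever a stored word is a prefix of "shvwjhv".
Prefixes of the query that are stored words: "shv", "shvw"
Count: 2

2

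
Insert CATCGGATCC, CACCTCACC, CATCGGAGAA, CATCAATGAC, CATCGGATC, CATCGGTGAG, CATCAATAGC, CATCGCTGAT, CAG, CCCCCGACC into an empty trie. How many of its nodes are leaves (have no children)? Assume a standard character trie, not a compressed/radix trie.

9

A leaf is a node with no children — equivalently, the end of a word that is not a proper prefix of any other stored word.
Those words: "CACCTCACC", "CAG", "CATCAATAGC", "CATCAATGAC", "CATCGCTGAT", "CATCGGAGAA", "CATCGGATCC", "CATCGGTGAG", "CCCCCGACC"
Leaf count: 9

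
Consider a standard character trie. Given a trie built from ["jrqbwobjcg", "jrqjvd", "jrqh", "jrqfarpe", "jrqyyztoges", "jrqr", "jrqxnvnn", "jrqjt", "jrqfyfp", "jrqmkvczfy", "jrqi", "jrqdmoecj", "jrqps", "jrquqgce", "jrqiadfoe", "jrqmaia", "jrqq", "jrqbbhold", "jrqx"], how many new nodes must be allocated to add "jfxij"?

4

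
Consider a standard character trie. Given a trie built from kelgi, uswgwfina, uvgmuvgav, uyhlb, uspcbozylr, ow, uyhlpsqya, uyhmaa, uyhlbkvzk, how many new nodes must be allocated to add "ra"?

No existing word starts with "r", so every character of "ra" needs a new node.
2 − 0 = 2 new nodes.

2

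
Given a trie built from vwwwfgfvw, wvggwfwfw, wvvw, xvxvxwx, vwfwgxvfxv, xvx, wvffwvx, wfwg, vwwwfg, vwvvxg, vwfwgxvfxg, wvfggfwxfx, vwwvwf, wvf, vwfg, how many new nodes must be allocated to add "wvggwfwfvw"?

2

Walking "wvggwfwfvw" from the root, the first 8 characters ("wvggwfwf") follow existing edges; "v" is the first miss.
So 10 − 8 = 2 new nodes.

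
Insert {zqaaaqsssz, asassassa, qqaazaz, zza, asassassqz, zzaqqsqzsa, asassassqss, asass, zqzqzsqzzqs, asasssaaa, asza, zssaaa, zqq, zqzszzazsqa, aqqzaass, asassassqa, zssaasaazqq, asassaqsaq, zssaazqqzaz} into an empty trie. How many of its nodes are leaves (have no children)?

Leaves are exactly the stored words that no other stored word extends.
Those words: "aqqzaass", "asassaqsaq", "asassassa", "asassassqa", "asassassqss", "asassassqz", "asasssaaa", "asza", "qqaazaz", "zqaaaqsssz", "zqq", "zqzqzsqzzqs", "zqzszzazsqa", "zssaaa", "zssaasaazqq", "zssaazqqzaz", "zzaqqsqzsa"
Leaf count: 17

17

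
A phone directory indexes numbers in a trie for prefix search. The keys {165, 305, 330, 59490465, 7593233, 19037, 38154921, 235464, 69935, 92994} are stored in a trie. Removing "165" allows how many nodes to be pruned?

2

Walk "165" from the leaf back toward the root, removing each node that no remaining word uses.
The suffix "65" (2 nodes) is used only by "165"; the node for "1" still has the child "9", so pruning stops there.
Nodes removed: 2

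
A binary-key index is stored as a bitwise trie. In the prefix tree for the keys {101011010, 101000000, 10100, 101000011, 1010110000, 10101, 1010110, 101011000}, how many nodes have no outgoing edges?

4

Leaves are exactly the stored words that no other stored word extends.
Those words: "101000000", "101000011", "1010110000", "101011010"
Leaf count: 4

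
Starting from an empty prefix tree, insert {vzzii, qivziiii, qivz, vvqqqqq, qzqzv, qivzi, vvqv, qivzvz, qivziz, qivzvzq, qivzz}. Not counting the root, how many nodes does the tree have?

29

Count nodes per top-level branch (shared prefixes stored once):
  'q'-branch (qivz, qivzi, qivziiii, qivziz, qivzvz, qivzvzq, qivzz, qzqzv): 17 nodes
  'v'-branch (vvqqqqq, vvqv, vzzii): 12 nodes
Sum: 29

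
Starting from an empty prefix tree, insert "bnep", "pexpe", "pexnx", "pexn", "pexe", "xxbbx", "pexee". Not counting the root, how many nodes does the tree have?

18

Trie structure (* marks end of a word):
(root)
├─ b
│  └─ n
│     └─ e
│        └─ p *
├─ p
│  └─ e
│     └─ x
│        ├─ e *
│        │  └─ e *
│        ├─ n *
│        │  └─ x *
│        └─ p
│           └─ e *
└─ x
   └─ x
      └─ b
         └─ b
            └─ x *
Counting every labelled node above: 18.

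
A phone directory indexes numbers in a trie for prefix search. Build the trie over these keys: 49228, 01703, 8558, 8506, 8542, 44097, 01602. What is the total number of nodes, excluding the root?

For each word, the new-node count is its length minus the longest prefix already in the trie:
  "49228" → 5 new (4, 9, 2, 2, 8)
  "01703" → 5 new (0, 1, 7, 0, 3)
  "8558" → 4 new (8, 5, 5, 8)
  "8506" → prefix "85" already present; 2 new (0, 6)
  "8542" → prefix "85" already present; 2 new (4, 2)
  "44097" → prefix "4" already present; 4 new (4, 0, 9, 7)
  "01602" → prefix "01" already present; 3 new (6, 0, 2)
Total nodes = 5 + 5 + 4 + 2 + 2 + 4 + 3 = 25

25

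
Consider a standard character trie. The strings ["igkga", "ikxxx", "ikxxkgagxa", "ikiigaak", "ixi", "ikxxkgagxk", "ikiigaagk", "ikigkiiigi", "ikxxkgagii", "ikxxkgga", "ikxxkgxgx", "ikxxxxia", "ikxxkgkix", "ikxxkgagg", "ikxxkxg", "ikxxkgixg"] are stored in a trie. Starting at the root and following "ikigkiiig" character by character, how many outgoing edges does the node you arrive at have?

1

The children of the "ikigkiiig" node are the distinct next characters among strings starting with "ikigkiiig".
Distinct next characters after "ikigkiiig": i.
That node has 1 child edge.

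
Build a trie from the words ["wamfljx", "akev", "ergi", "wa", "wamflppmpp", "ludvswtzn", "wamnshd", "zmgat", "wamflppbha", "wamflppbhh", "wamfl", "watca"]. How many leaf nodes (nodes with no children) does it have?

10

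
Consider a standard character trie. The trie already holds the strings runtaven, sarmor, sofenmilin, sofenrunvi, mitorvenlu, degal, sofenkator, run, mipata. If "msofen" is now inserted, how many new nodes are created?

"m" is already a path in the trie; the remaining "sofen" must be added.
Each of the 5 remaining characters creates one node.

5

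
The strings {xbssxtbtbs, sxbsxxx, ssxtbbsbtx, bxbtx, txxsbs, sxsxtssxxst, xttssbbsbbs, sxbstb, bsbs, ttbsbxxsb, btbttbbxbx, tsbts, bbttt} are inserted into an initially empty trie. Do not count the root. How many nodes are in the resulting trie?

Trace insertions, counting only characters that open a new branch:
  "xbssxtbtbs" → 10 new (x, b, s, s, x, t, b, t, b, s)
  "sxbsxxx" → 7 new (s, x, b, s, x, x, x)
  "ssxtbbsbtx" → prefix "s" already present; 9 new (s, x, t, b, b, s, b, t, x)
  "bxbtx" → 5 new (b, x, b, t, x)
  "txxsbs" → 6 new (t, x, x, s, b, s)
  "sxsxtssxxst" → prefix "sx" already present; 9 new (s, x, t, s, s, x, x, s, t)
  "xttssbbsbbs" → prefix "x" already present; 10 new (t, t, s, s, b, b, s, b, b, s)
  "sxbstb" → prefix "sxbs" already present; 2 new (t, b)
  "bsbs" → prefix "b" already present; 3 new (s, b, s)
  "ttbsbxxsb" → prefix "t" already present; 8 new (t, b, s, b, x, x, s, b)
  "btbttbbxbx" → prefix "b" already present; 9 new (t, b, t, t, b, b, x, b, x)
  "tsbts" → prefix "t" already present; 4 new (s, b, t, s)
  "bbttt" → prefix "b" already present; 4 new (b, t, t, t)
Total nodes = 10 + 7 + 9 + 5 + 6 + 9 + 10 + 2 + 3 + 8 + 9 + 4 + 4 = 86

86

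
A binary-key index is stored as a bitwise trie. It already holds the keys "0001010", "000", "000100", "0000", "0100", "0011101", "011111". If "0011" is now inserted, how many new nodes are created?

"0011" is already a full path in the trie; only an end-marker is added.
No new nodes are needed: 0.

0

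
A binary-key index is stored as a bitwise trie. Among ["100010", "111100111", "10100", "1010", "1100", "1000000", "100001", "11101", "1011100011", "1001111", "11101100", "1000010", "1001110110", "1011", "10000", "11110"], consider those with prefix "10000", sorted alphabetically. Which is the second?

DFS of the "10000" subtree visits, in order: "10000", "1000000", "100001", "1000010"
Position 2: 1000000

1000000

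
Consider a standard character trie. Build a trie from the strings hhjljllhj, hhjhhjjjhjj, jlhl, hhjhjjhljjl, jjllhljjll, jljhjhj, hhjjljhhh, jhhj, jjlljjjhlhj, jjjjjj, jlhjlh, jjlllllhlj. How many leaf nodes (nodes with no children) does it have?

12

Leaves are exactly the stored words that no other stored word extends.
Those words: "hhjhhjjjhjj", "hhjhjjhljjl", "hhjjljhhh", "hhjljllhj", "jhhj", "jjjjjj", "jjllhljjll", "jjlljjjhlhj", "jjlllllhlj", "jlhjlh", "jlhl", "jljhjhj"
Leaf count: 12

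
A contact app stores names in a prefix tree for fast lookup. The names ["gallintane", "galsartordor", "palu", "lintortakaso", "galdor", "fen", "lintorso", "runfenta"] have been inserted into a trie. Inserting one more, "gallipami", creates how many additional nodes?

4

"galli" is already a path in the trie; the remaining "pami" must be added.
So 9 − 5 = 4 new nodes.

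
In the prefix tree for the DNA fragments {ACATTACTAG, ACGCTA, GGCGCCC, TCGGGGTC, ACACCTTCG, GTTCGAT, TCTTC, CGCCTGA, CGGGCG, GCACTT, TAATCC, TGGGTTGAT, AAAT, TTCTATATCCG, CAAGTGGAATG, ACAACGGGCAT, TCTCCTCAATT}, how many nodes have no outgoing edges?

17

A leaf is a node with no children — equivalently, the end of a word that is not a proper prefix of any other stored word.
Those words: "AAAT", "ACAACGGGCAT", "ACACCTTCG", "ACATTACTAG", "ACGCTA", "CAAGTGGAATG", "CGCCTGA", "CGGGCG", "GCACTT", "GGCGCCC", "GTTCGAT", "TAATCC", "TCGGGGTC", "TCTCCTCAATT", "TCTTC", "TGGGTTGAT", "TTCTATATCCG"
Leaf count: 17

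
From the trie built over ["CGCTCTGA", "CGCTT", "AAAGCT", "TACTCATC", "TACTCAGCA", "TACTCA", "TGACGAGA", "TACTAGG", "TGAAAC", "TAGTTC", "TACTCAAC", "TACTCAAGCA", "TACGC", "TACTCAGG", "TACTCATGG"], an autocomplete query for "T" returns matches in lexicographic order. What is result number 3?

Words with prefix "T", in lexicographic order: "TACGC", "TACTAGG", "TACTCA", "TACTCAAC", "TACTCAAGCA", "TACTCAGCA", "TACTCAGG", "TACTCATC", "TACTCATGG", "TAGTTC", "TGAAAC", "TGACGAGA"
The 3rd is TACTCA.

TACTCA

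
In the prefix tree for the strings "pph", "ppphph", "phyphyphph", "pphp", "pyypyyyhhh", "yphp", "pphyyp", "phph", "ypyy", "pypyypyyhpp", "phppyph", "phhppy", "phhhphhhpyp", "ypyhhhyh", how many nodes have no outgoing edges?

A leaf is a node with no children — equivalently, the end of a word that is not a proper prefix of any other stored word.
Those words: "phhhphhhpyp", "phhppy", "phph", "phppyph", "phyphyphph", "pphp", "pphyyp", "ppphph", "pypyypyyhpp", "pyypyyyhhh", "yphp", "ypyhhhyh", "ypyy"
Leaf count: 13

13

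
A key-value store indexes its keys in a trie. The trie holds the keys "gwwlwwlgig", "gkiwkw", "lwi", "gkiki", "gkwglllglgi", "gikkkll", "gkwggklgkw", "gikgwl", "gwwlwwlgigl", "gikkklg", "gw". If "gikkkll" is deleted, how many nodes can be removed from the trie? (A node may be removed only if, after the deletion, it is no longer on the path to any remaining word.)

1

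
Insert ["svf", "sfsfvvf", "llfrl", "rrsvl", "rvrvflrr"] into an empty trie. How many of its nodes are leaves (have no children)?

A leaf is a node with no children — equivalently, the end of a word that is not a proper prefix of any other stored word.
Those words: "llfrl", "rrsvl", "rvrvflrr", "sfsfvvf", "svf"
Leaf count: 5

5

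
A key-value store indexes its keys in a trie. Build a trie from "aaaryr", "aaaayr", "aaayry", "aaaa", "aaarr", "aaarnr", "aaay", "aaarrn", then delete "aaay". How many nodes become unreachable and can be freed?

Walk "aaay" from the leaf back toward the root, removing each node that no remaining word uses.
Every node on "aaay" is still needed (e.g. by "aaayry"), so nothing is freed.
Nodes removed: 0

0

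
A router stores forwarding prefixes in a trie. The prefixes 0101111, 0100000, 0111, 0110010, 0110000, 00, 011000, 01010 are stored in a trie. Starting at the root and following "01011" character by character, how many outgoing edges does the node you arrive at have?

1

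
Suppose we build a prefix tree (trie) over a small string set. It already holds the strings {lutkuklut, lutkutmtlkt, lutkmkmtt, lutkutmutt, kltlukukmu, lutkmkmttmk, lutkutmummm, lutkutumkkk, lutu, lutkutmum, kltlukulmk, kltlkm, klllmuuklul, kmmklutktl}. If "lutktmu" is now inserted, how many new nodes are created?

3

The longest prefix of "lutktmu" already in the trie is "lutk" (length 4).
So 7 − 4 = 3 new nodes.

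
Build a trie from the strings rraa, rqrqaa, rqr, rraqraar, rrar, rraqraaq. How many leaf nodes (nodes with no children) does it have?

5

Leaves are exactly the stored words that no other stored word extends.
Those words: "rqrqaa", "rraa", "rraqraaq", "rraqraar", "rrar"
Leaf count: 5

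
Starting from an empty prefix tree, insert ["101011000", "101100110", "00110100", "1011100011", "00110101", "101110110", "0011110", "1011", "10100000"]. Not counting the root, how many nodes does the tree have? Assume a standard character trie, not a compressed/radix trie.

Trie structure (* marks end of a word):
(root)
├─ 0
│  └─ 0
│     └─ 1
│        └─ 1
│           ├─ 0
│           │  └─ 1
│           │     └─ 0
│           │        ├─ 0 *
│           │        └─ 1 *
│           └─ 1
│              └─ 1
│                 └─ 0 *
└─ 1
   └─ 0
      └─ 1
         ├─ 0
         │  ├─ 0
         │  │  └─ 0
         │  │     └─ 0
         │  │        └─ 0 *
         │  └─ 1
         │     └─ 1
         │        └─ 0
         │           └─ 0
         │              └─ 0 *
         └─ 1 *
            ├─ 0
            │  └─ 0
            │     └─ 1
            │        └─ 1
            │           └─ 0 *
            └─ 1
               └─ 0
                  ├─ 0
                  │  └─ 0
                  │     └─ 1
                  │        └─ 1 *
                  └─ 1
                     └─ 1
                        └─ 0 *
Counting every labelled node above: 40.

40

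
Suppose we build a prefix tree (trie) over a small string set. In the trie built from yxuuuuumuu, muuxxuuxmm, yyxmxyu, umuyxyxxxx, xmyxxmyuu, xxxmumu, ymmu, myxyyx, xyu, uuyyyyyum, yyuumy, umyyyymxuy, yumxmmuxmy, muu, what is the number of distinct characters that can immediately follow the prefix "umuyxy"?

The children of the "umuyxy" node are the distinct next characters among strings starting with "umuyxy".
Distinct next characters after "umuyxy": x.
That node has 1 child edge.

1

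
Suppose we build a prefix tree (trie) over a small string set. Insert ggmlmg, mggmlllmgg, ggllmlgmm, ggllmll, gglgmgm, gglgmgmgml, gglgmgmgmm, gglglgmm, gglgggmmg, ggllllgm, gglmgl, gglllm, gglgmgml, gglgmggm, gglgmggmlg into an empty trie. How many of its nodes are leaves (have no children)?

Leaves are exactly the stored words that no other stored word extends.
Those words: "gglgggmmg", "gglglgmm", "gglgmggmlg", "gglgmgmgml", "gglgmgmgmm", "gglgmgml", "ggllllgm", "gglllm", "ggllmlgmm", "ggllmll", "gglmgl", "ggmlmg", "mggmlllmgg"
Leaf count: 13

13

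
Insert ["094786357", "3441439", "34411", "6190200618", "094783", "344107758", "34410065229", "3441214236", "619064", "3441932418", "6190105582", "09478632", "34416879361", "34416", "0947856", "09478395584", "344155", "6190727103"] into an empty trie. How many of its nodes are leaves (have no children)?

16

Leaves are exactly the stored words that no other stored word extends.
Those words: "09478395584", "0947856", "09478632", "094786357", "34410065229", "344107758", "34411", "3441214236", "3441439", "344155", "34416879361", "3441932418", "6190105582", "6190200618", "619064", "6190727103"
Leaf count: 16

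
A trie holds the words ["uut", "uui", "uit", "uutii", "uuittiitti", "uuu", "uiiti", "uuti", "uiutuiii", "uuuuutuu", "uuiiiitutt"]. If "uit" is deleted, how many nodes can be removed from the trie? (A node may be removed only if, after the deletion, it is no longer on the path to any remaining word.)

1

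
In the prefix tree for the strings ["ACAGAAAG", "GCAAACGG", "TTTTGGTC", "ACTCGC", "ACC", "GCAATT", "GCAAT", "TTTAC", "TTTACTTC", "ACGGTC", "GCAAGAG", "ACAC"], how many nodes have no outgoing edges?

A leaf is a node with no children — equivalently, the end of a word that is not a proper prefix of any other stored word.
Those words: "ACAC", "ACAGAAAG", "ACC", "ACGGTC", "ACTCGC", "GCAAACGG", "GCAAGAG", "GCAATT", "TTTACTTC", "TTTTGGTC"
Leaf count: 10

10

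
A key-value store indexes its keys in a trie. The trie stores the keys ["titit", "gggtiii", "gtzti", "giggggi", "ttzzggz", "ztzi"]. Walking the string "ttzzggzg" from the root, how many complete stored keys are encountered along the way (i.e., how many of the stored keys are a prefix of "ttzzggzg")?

1

Traverse "ttzzggzg" character by character; count nodes along the way that are marked as word ends.
Prefixes of the query that are stored words: "ttzzggz"
Count: 1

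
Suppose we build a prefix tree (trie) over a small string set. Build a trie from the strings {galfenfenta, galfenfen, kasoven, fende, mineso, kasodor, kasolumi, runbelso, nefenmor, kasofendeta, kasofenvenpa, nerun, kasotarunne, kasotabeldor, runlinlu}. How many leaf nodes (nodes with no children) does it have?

14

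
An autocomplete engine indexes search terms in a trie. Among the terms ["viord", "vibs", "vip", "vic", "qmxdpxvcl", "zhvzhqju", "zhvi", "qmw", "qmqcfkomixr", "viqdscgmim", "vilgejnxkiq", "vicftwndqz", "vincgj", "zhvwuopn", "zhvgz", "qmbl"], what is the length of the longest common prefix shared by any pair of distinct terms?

Look for the deepest trie node that still has at least two words in its subtree.
"vic" and "vicftwndqz" agree on "vic" (3 characters) before diverging; nothing deeper is shared.
Longest shared-prefix length: 3

3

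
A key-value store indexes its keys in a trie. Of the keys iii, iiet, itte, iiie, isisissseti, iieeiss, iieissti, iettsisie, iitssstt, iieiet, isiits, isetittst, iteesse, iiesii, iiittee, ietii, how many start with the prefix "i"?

Filter for entries beginning with "i":
Words under "i": ietii, iettsisie, iieeiss, iieiet, iieissti, iiesii, iiet, iii, iiie, iiittee, iitssstt, isetittst, isiits, isisissseti, iteesse, itte
Count: 16

16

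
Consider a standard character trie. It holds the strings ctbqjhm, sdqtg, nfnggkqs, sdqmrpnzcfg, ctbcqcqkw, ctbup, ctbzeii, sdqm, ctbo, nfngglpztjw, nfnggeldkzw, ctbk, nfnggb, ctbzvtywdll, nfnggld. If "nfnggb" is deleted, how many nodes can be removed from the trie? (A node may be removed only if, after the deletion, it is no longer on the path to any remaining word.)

After clearing the end-marker at "nfnggb", prune upward until reaching a node still needed by another word.
The suffix "b" (1 node) is used only by "nfnggb"; the node for "nfngg" still has the child "k", so pruning stops there.
Nodes removed: 1

1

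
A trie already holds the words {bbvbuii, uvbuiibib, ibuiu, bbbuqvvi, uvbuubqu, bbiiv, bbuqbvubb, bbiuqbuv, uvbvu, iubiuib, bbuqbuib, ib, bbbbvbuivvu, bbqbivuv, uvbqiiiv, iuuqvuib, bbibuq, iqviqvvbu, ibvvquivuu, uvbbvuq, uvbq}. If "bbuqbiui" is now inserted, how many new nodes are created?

3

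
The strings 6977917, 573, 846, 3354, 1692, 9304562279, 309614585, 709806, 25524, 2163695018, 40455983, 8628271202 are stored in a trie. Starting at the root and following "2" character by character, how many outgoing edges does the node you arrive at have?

Follow the path "2" to its node, then look at its outgoing edges.
Characters that immediately follow "2" among the stored strings: {1, 5}.
That node has 2 child edges.

2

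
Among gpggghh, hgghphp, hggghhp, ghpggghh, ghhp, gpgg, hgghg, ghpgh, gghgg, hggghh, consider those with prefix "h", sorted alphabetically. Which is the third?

hgghg

DFS of the "h" subtree visits, in order: "hggghh", "hggghhp", "hgghg", "hgghphp"
The 3rd is hgghg.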